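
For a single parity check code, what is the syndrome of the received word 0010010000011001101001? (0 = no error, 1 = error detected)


Syndrome = XOR of all bits = 0 XOR 0 XOR 1 XOR 0 XOR 0 XOR 1 XOR 0 XOR 0 XOR 0 XOR 0 XOR 0 XOR 1 XOR 1 XOR 0 XOR 0 XOR 1 XOR 1 XOR 0 XOR 1 XOR 0 XOR 0 XOR 1 = 0

0


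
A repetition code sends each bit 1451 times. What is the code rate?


Rate = k/n = 1/1451

1/1451


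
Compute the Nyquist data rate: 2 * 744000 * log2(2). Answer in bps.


Rate = 2 * B * log2(M) = 2 * 744000 * 1.0 = 1488000.0

1488000.0 bps


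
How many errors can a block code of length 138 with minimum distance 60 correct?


Correction capability = floor((d-1)/2) = floor((60-1)/2) = 29

29 errors


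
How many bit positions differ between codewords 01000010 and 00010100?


Count differing positions: . ^ . ^ . ^ ^ . = 4 differences

4


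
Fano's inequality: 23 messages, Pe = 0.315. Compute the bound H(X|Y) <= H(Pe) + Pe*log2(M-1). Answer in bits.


H(Pe) = -Pe*log2(Pe) - (1-Pe)*log2(1-Pe) = -0.315*log2(0.315) - 0.685*log2(0.685) = 0.524972 + 0.373890 = 0.8989. Pe*log2(M-1) = 0.315*log2(22) = 1.404721. Bound = H(Pe) + Pe*log2(M-1) = 0.524972 + 0.373890 + 1.404721 = 2.3036

2.3036 bits


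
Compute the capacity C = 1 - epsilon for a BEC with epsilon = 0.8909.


C = 1 - epsilon = 1 - 0.8909 = 0.1091

0.1091 bits


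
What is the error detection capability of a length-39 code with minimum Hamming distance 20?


Detection capability = d_min - 1 = 20 - 1 = 19

19 errors


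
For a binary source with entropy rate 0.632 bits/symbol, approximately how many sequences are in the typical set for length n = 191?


log2|A_typical| = nH = 191 * 0.632 = 120.712, so |A_typical| ~ 2^120.712 = 2.177e+36

2.177e+36


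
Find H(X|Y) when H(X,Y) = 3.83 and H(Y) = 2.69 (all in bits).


H(X|Y) = H(X,Y) - H(Y) = 3.83 - 2.69 = 1.14

1.14 bits


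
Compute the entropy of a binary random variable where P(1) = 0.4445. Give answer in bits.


H = -p*log2(p) - (1-p)*log2(1-p). -0.4445*log2(0.4445) = 0.519952; -0.5555*log2(0.5555) = 0.471142. H = 0.519952 + 0.471142 = 0.9911

0.9911 bits


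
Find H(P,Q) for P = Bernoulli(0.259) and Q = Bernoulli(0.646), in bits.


H(P,Q) = -p*log2(q) - (1-p)*log2(1-q). -0.259*log2(0.646) = 0.163272; -0.741*log2(0.354) = 1.110150. H(P,Q) = 0.163272 + 1.110150 = 1.2734

1.2734 bits


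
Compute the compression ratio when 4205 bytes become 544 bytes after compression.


Ratio = original / compressed = 4205 / 544 = 7.7298

7.7298


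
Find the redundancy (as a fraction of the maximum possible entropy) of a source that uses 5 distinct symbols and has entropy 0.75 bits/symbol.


H_max = log2(K) = log2(5) = 2.3219 bits/symbol. Redundancy = 1 - H/H_max = 1 - 0.75/2.3219 = 1 - 0.323 = 0.677

0.677


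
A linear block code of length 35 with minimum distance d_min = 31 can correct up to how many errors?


Correction capability = floor((d-1)/2) = floor((31-1)/2) = 15

15 errors


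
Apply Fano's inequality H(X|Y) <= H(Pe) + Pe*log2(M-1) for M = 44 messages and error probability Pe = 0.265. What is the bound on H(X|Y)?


H(Pe) = -Pe*log2(Pe) - (1-Pe)*log2(1-Pe) = -0.265*log2(0.265) - 0.735*log2(0.735) = 0.507723 + 0.326475 = 0.8342. Pe*log2(M-1) = 0.265*log2(43) = 1.437960. Bound = H(Pe) + Pe*log2(M-1) = 0.507723 + 0.326475 + 1.437960 = 2.2722

2.2722 bits


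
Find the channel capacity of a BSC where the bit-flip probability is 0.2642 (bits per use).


H(p) = -p*log2(p) - (1-p)*log2(1-p) = -0.2642*log2(0.2642) - 0.7358*log2(0.7358) = 0.507343 + 0.325676 = 0.833. C = 1 - H(p) = 1 - 0.833 = 0.167

0.167 bits


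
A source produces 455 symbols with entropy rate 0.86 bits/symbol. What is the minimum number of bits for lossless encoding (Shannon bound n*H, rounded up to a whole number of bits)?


Minimum bits >= n * H = 455 * 0.86 = 391.3, rounded up to a whole number of bits = 392

392 bits


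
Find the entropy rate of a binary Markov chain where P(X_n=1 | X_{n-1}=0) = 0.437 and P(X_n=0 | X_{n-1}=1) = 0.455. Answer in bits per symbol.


Stationary distribution: pi_0 = p10/(p01+p10) = 0.5101, pi_1 = 0.4899. Entropy rate H' = pi_0*H(p01) + pi_1*H(p10) = 0.5101*0.9885 + 0.4899*0.9941 = 0.9913

0.9913 bits/symbol


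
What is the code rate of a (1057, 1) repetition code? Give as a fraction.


Rate = k/n = 1/1057

1/1057


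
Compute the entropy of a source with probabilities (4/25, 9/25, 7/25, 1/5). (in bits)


H = -sum(p_i * log2(p_i)). Terms: -(4/25)*log2(4/25) = 0.423017; -(9/25)*log2(9/25) = 0.530615; -(7/25)*log2(7/25) = 0.514220; -(1/5)*log2(1/5) = 0.464386. H = 0.423017 + 0.530615 + 0.514220 + 0.464386 = 1.9322

1.9322 bits


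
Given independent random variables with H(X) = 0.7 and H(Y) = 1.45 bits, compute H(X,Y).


For independent variables, H(X,Y) = H(X) + H(Y) = 0.7 + 1.45 = 2.15

2.15 bits


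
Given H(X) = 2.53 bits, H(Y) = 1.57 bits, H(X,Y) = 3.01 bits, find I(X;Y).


I(X;Y) = H(X) + H(Y) - H(X,Y) = 2.53 + 1.57 - 3.01 = 1.09

1.09 bits


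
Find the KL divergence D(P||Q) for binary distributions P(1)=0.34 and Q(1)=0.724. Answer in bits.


KL = p*log2(p/q) + (1-p)*log2((1-p)/(1-q)) = 0.34*log2(0.34/0.724) + 0.66*log2(0.66/0.276) = 0.4594

0.4594 bits


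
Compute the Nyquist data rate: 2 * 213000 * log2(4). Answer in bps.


Rate = 2 * B * log2(M) = 2 * 213000 * 2.0 = 852000.0

852000.0 bps


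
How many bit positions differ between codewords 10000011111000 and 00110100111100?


Count differing positions: ^ . ^ ^ . ^ ^ ^ . . . ^ . . = 7 differences

7


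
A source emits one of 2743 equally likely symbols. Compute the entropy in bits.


H = log2(n) = log2(2743) = 11.4215

11.4215 bits


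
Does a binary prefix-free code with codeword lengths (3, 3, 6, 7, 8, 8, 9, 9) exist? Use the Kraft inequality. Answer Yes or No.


Kraft sum = sum(2^(-l_i)) = 0.2852, need <= 1. Result: satisfied (a binary prefix-free code with these lengths exists)

Yes


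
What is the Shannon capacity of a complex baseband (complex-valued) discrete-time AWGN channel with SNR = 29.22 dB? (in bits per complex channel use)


SNR_linear = 10^(29.22/10) = 835.603; C = log2(1 + SNR_linear) = log2(1 + 835.603) = 9.7084

9.7084 bits/channel use


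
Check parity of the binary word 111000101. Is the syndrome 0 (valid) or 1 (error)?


Syndrome = XOR of all bits = 1 XOR 1 XOR 1 XOR 0 XOR 0 XOR 0 XOR 1 XOR 0 XOR 1 = 1

1


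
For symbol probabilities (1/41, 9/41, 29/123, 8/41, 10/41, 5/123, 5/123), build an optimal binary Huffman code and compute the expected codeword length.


Huffman construction (repeatedly merge the two least-probable nodes; each merge adds 1 bit to every symbol beneath it): 1/41 + 5/123 = 8/123; 5/123 + 8/123 = 13/123; 13/123 + 8/41 = 37/123; 9/41 + 29/123 = 56/123; 10/41 + 37/123 = 67/123; 56/123 + 67/123 = 1. Resulting codeword lengths (in the order the probabilities were given): (5, 2, 2, 3, 2, 5, 4). L_avg = sum(p_i * l_i) = 1/41*5 + 9/41*2 + 29/123*2 + 8/41*3 + 10/41*2 + 5/123*5 + 5/123*4 = 304/123 = 2.4715

2.4715 bits


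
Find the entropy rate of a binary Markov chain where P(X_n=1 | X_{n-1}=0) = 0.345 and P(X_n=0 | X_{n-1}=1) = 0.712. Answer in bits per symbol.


Stationary distribution: pi_0 = p10/(p01+p10) = 0.6736, pi_1 = 0.3264. Entropy rate H' = pi_0*H(p01) + pi_1*H(p10) = 0.6736*0.9295 + 0.3264*0.8661 = 0.9088

0.9088 bits/symbol


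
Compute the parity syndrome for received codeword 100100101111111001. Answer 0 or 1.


Syndrome = XOR of all bits = 1 XOR 0 XOR 0 XOR 1 XOR 0 XOR 0 XOR 1 XOR 0 XOR 1 XOR 1 XOR 1 XOR 1 XOR 1 XOR 1 XOR 1 XOR 0 XOR 0 XOR 1 = 1

1


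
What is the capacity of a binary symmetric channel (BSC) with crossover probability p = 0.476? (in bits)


H(p) = -p*log2(p) - (1-p)*log2(1-p) = -0.476*log2(0.476) - 0.524*log2(0.524) = 0.509780 + 0.488557 = 0.9983. C = 1 - H(p) = 1 - 0.9983 = 0.0017

0.0017 bits


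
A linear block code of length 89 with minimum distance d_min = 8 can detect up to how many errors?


Detection capability = d_min - 1 = 8 - 1 = 7

7 errors


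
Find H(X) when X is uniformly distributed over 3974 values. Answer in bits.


H = log2(n) = log2(3974) = 11.9564

11.9564 bits


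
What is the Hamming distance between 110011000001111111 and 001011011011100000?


Count differing positions: ^ ^ ^ . . . . ^ ^ . ^ . . ^ ^ ^ ^ ^ = 11 differences

11


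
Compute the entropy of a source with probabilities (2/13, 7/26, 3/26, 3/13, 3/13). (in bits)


H = -sum(p_i * log2(p_i)). Terms: -(2/13)*log2(2/13) = 0.415452; -(7/26)*log2(7/26) = 0.509677; -(3/26)*log2(3/26) = 0.359478; -(3/13)*log2(3/13) = 0.488187; -(3/13)*log2(3/13) = 0.488187. H = 0.415452 + 0.509677 + 0.359478 + 0.488187 + 0.488187 = 2.261

2.261 bits


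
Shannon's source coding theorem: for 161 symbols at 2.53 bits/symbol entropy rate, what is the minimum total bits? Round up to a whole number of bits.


Minimum bits >= n * H = 161 * 2.53 = 407.33, rounded up to a whole number of bits = 408

408 bits


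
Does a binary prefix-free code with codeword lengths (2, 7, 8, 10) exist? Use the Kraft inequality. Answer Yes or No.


Kraft sum = sum(2^(-l_i)) = 0.2627, need <= 1. Result: satisfied (a binary prefix-free code with these lengths exists)

Yes


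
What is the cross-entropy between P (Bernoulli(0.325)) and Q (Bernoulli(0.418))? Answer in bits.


H(P,Q) = -p*log2(q) - (1-p)*log2(1-q). -0.325*log2(0.418) = 0.408988; -0.675*log2(0.582) = 0.527114. H(P,Q) = 0.408988 + 0.527114 = 0.9361

0.9361 bits


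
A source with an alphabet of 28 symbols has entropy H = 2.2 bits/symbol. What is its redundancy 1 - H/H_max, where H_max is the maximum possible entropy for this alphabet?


H_max = log2(K) = log2(28) = 4.8074 bits/symbol. Redundancy = 1 - H/H_max = 1 - 2.2/4.8074 = 1 - 0.4576 = 0.5424

0.5424


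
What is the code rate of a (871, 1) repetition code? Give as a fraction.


Rate = k/n = 1/871

1/871


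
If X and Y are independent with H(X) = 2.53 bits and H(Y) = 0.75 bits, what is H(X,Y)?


For independent variables, H(X,Y) = H(X) + H(Y) = 2.53 + 0.75 = 3.28

3.28 bits


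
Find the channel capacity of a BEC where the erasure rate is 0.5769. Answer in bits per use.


C = 1 - epsilon = 1 - 0.5769 = 0.4231

0.4231 bits


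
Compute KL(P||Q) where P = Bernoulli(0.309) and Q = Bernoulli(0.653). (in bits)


KL = p*log2(p/q) + (1-p)*log2((1-p)/(1-q)) = 0.309*log2(0.309/0.653) + 0.691*log2(0.691/0.347) = 0.3531

0.3531 bits


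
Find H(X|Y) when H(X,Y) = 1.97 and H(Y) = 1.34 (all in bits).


H(X|Y) = H(X,Y) - H(Y) = 1.97 - 1.34 = 0.63

0.63 bits


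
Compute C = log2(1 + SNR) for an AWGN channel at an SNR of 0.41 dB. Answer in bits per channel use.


SNR_linear = 10^(0.41/10) = 1.099; C = log2(1 + SNR_linear) = log2(1 + 1.099) = 1.0697

1.0697 bits/channel use


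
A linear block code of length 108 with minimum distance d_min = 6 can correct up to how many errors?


Correction capability = floor((d-1)/2) = floor((6-1)/2) = 2

2 errors


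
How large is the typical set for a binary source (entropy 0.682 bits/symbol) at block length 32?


log2|A_typical| = nH = 32 * 0.682 = 21.824, so |A_typical| ~ 2^21.824 = 3.713e+06

3.713e+06


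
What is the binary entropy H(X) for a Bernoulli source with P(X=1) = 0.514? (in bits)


H = -p*log2(p) - (1-p)*log2(1-p). -0.514*log2(0.514) = 0.493522; -0.486*log2(0.486) = 0.505912. H = 0.493522 + 0.505912 = 0.9994

0.9994 bits


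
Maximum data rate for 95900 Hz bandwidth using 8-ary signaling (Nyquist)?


Rate = 2 * B * log2(M) = 2 * 95900 * 3.0 = 575400.0

575400.0 bps


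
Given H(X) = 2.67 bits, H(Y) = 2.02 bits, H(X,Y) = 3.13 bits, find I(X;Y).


I(X;Y) = H(X) + H(Y) - H(X,Y) = 2.67 + 2.02 - 3.13 = 1.56

1.56 bits


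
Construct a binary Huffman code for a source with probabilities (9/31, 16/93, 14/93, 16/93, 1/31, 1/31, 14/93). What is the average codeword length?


Huffman construction (repeatedly merge the two least-probable nodes; each merge adds 1 bit to every symbol beneath it): 1/31 + 1/31 = 2/31; 2/31 + 14/93 = 20/93; 14/93 + 16/93 = 10/31; 16/93 + 20/93 = 12/31; 9/31 + 10/31 = 19/31; 12/31 + 19/31 = 1. Resulting codeword lengths (in the order the probabilities were given): (2, 3, 3, 2, 4, 4, 3). L_avg = sum(p_i * l_i) = 9/31*2 + 16/93*3 + 14/93*3 + 16/93*2 + 1/31*4 + 1/31*4 + 14/93*3 = 242/93 = 2.6022

2.6022 bits


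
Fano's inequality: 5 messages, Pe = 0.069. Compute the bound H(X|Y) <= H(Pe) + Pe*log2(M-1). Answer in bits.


H(Pe) = -Pe*log2(Pe) - (1-Pe)*log2(1-Pe) = -0.069*log2(0.069) - 0.931*log2(0.931) = 0.266151 + 0.096030 = 0.3622. Pe*log2(M-1) = 0.069*log2(4) = 0.138000. Bound = H(Pe) + Pe*log2(M-1) = 0.266151 + 0.096030 + 0.138000 = 0.5002

0.5002 bits


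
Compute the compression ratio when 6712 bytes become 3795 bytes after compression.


Ratio = original / compressed = 6712 / 3795 = 1.7686

1.7686


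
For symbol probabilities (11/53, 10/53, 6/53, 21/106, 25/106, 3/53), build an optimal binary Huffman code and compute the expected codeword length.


Huffman construction (repeatedly merge the two least-probable nodes; each merge adds 1 bit to every symbol beneath it): 3/53 + 6/53 = 9/53; 9/53 + 10/53 = 19/53; 21/106 + 11/53 = 43/106; 25/106 + 19/53 = 63/106; 43/106 + 63/106 = 1. Resulting codeword lengths (in the order the probabilities were given): (2, 3, 4, 2, 2, 4). L_avg = sum(p_i * l_i) = 11/53*2 + 10/53*3 + 6/53*4 + 21/106*2 + 25/106*2 + 3/53*4 = 134/53 = 2.5283

2.5283 bits


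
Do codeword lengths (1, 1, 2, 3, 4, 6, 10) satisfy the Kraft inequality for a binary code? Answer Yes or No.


Kraft sum = sum(2^(-l_i)) = 1.4541, need <= 1. Result: violated (a binary prefix-free code with these lengths cannot exist)

No


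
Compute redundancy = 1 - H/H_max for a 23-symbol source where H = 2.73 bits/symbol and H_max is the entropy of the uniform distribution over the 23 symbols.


H_max = log2(K) = log2(23) = 4.5236 bits/symbol. Redundancy = 1 - H/H_max = 1 - 2.73/4.5236 = 1 - 0.6035 = 0.3965

0.3965


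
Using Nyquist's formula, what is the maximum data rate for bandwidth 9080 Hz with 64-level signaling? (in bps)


Rate = 2 * B * log2(M) = 2 * 9080 * 6.0 = 108960.0

108960.0 bps


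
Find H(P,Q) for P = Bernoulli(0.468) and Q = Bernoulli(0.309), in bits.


H(P,Q) = -p*log2(q) - (1-p)*log2(1-q). -0.468*log2(0.309) = 0.792942; -0.532*log2(0.691) = 0.283685. H(P,Q) = 0.792942 + 0.283685 = 1.0766

1.0766 bits


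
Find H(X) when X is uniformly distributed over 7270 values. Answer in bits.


H = log2(n) = log2(7270) = 12.8277

12.8277 bits


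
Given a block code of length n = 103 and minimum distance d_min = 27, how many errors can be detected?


Detection capability = d_min - 1 = 27 - 1 = 26

26 errors


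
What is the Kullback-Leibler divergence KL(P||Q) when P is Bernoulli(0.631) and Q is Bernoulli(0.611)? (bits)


KL = p*log2(p/q) + (1-p)*log2((1-p)/(1-q)) = 0.631*log2(0.631/0.611) + 0.369*log2(0.369/0.389) = 0.0012

0.0012 bits


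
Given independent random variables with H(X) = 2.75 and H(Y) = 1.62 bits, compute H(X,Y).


For independent variables, H(X,Y) = H(X) + H(Y) = 2.75 + 1.62 = 4.37

4.37 bits


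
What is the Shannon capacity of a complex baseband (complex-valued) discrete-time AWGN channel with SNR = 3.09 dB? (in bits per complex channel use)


SNR_linear = 10^(3.09/10) = 2.037; C = log2(1 + SNR_linear) = log2(1 + 2.037) = 1.6027

1.6027 bits/channel use


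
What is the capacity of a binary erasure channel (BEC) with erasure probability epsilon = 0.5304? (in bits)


C = 1 - epsilon = 1 - 0.5304 = 0.4696

0.4696 bits


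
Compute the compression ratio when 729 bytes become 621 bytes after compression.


Ratio = original / compressed = 729 / 621 = 1.1739

1.1739


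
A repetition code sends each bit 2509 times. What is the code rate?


Rate = k/n = 1/2509

1/2509


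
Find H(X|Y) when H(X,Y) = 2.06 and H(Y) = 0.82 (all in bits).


H(X|Y) = H(X,Y) - H(Y) = 2.06 - 0.82 = 1.24

1.24 bits


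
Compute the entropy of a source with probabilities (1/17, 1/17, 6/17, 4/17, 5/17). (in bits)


H = -sum(p_i * log2(p_i)). Terms: -(1/17)*log2(1/17) = 0.240439; -(1/17)*log2(1/17) = 0.240439; -(6/17)*log2(6/17) = 0.530294; -(4/17)*log2(4/17) = 0.491168; -(5/17)*log2(5/17) = 0.519275. H = 0.240439 + 0.240439 + 0.530294 + 0.491168 + 0.519275 = 2.0216

2.0216 bits


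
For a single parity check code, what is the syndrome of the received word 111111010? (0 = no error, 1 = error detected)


Syndrome = XOR of all bits = 1 XOR 1 XOR 1 XOR 1 XOR 1 XOR 1 XOR 0 XOR 1 XOR 0 = 1

1


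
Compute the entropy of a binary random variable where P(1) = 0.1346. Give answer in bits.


H = -p*log2(p) - (1-p)*log2(1-p). -0.1346*log2(0.1346) = 0.389431; -0.8654*log2(0.8654) = 0.180489. H = 0.389431 + 0.180489 = 0.5699

0.5699 bits


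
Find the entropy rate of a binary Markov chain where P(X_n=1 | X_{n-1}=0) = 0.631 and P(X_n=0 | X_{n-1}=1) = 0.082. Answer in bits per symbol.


Stationary distribution: pi_0 = p10/(p01+p10) = 0.115, pi_1 = 0.885. Entropy rate H' = pi_0*H(p01) + pi_1*H(p10) = 0.115*0.9499 + 0.885*0.4092 = 0.4714

0.4714 bits/symbol


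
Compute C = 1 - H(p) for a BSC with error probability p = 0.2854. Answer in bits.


H(p) = -p*log2(p) - (1-p)*log2(1-p) = -0.2854*log2(0.2854) - 0.7146*log2(0.7146) = 0.516272 + 0.346432 = 0.8627. C = 1 - H(p) = 1 - 0.8627 = 0.1373

0.1373 bits


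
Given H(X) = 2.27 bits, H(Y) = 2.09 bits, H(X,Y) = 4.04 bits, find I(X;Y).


I(X;Y) = H(X) + H(Y) - H(X,Y) = 2.27 + 2.09 - 4.04 = 0.32

0.32 bits


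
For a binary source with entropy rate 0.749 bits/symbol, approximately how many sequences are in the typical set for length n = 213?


log2|A_typical| = nH = 213 * 0.749 = 159.537, so |A_typical| ~ 2^159.537 = 1.060e+48

1.060e+48


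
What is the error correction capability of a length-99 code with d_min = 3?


Correction capability = floor((d-1)/2) = floor((3-1)/2) = 1

1 errors


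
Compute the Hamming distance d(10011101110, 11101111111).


Count differing positions: . ^ ^ ^ . . ^ . . . ^ = 5 differences

5


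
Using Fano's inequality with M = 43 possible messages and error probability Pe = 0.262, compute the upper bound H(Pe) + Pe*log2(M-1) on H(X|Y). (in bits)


H(Pe) = -Pe*log2(Pe) - (1-Pe)*log2(1-Pe) = -0.262*log2(0.262) - 0.738*log2(0.738) = 0.506279 + 0.323471 = 0.8297. Pe*log2(M-1) = 0.262*log2(42) = 1.412787. Bound = H(Pe) + Pe*log2(M-1) = 0.506279 + 0.323471 + 1.412787 = 2.2425

2.2425 bits


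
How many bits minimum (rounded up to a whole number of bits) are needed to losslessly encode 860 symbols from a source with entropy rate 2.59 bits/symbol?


Minimum bits >= n * H = 860 * 2.59 = 2227.4, rounded up to a whole number of bits = 2228

2228 bits


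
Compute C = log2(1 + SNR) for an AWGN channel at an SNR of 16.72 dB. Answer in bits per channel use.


SNR_linear = 10^(16.72/10) = 46.9894; C = log2(1 + SNR_linear) = log2(1 + 46.9894) = 5.5846

5.5846 bits/channel use


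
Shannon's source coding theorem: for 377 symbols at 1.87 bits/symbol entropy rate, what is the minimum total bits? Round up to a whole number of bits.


Minimum bits >= n * H = 377 * 1.87 = 704.99, rounded up to a whole number of bits = 705

705 bits


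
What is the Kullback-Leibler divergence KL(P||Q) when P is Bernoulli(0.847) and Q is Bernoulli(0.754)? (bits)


KL = p*log2(p/q) + (1-p)*log2((1-p)/(1-q)) = 0.847*log2(0.847/0.754) + 0.153*log2(0.153/0.246) = 0.0373

0.0373 bits


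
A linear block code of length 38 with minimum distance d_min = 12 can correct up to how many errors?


Correction capability = floor((d-1)/2) = floor((12-1)/2) = 5

5 errors


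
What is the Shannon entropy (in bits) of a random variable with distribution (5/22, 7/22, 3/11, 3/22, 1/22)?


H = -sum(p_i * log2(p_i)). Terms: -(5/22)*log2(5/22) = 0.485796; -(7/22)*log2(7/22) = 0.525661; -(3/11)*log2(3/11) = 0.511219; -(3/22)*log2(3/22) = 0.391973; -(1/22)*log2(1/22) = 0.202701. H = 0.485796 + 0.525661 + 0.511219 + 0.391973 + 0.202701 = 2.1174

2.1174 bits


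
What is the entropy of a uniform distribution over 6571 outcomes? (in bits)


H = log2(n) = log2(6571) = 12.6819

12.6819 bits


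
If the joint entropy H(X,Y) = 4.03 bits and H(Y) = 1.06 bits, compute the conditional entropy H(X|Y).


H(X|Y) = H(X,Y) - H(Y) = 4.03 - 1.06 = 2.97

2.97 bits


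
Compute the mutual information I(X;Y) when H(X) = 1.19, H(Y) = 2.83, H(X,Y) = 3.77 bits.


I(X;Y) = H(X) + H(Y) - H(X,Y) = 1.19 + 2.83 - 3.77 = 0.25

0.25 bits


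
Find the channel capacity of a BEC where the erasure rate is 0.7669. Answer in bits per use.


C = 1 - epsilon = 1 - 0.7669 = 0.2331

0.2331 bits


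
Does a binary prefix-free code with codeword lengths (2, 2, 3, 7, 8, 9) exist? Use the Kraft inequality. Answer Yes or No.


Kraft sum = sum(2^(-l_i)) = 0.6387, need <= 1. Result: satisfied (a binary prefix-free code with these lengths exists)

Yes


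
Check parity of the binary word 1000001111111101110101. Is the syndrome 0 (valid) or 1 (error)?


Syndrome = XOR of all bits = 1 XOR 0 XOR 0 XOR 0 XOR 0 XOR 0 XOR 1 XOR 1 XOR 1 XOR 1 XOR 1 XOR 1 XOR 1 XOR 1 XOR 0 XOR 1 XOR 1 XOR 1 XOR 0 XOR 1 XOR 0 XOR 1 = 0

0


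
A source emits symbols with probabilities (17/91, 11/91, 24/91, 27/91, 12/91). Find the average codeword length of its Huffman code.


Huffman construction (repeatedly merge the two least-probable nodes; each merge adds 1 bit to every symbol beneath it): 11/91 + 12/91 = 23/91; 17/91 + 23/91 = 40/91; 24/91 + 27/91 = 51/91; 40/91 + 51/91 = 1. Resulting codeword lengths (in the order the probabilities were given): (2, 3, 2, 2, 3). L_avg = sum(p_i * l_i) = 17/91*2 + 11/91*3 + 24/91*2 + 27/91*2 + 12/91*3 = 205/91 = 2.2527

2.2527 bits


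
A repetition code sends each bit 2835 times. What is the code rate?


Rate = k/n = 1/2835

1/2835


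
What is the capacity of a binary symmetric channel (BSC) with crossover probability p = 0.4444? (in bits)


H(p) = -p*log2(p) - (1-p)*log2(1-p) = -0.4444*log2(0.4444) - 0.5556*log2(0.5556) = 0.519979 + 0.471083 = 0.9911. C = 1 - H(p) = 1 - 0.9911 = 0.0089

0.0089 bits


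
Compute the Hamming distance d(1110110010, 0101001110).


Count differing positions: ^ . ^ ^ ^ ^ ^ ^ . . = 7 differences

7


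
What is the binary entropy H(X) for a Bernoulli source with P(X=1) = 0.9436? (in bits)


H = -p*log2(p) - (1-p)*log2(1-p). -0.9436*log2(0.9436) = 0.079029; -0.0564*log2(0.0564) = 0.233956. H = 0.079029 + 0.233956 = 0.313

0.313 bits


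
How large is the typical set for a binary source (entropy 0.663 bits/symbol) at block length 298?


log2|A_typical| = nH = 298 * 0.663 = 197.574, so |A_typical| ~ 2^197.574 = 2.990e+59

2.990e+59


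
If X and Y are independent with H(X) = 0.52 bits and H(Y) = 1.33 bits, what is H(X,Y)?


For independent variables, H(X,Y) = H(X) + H(Y) = 0.52 + 1.33 = 1.85

1.85 bits


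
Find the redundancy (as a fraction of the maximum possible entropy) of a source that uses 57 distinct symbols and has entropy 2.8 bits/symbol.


H_max = log2(K) = log2(57) = 5.8329 bits/symbol. Redundancy = 1 - H/H_max = 1 - 2.8/5.8329 = 1 - 0.48 = 0.52

0.52


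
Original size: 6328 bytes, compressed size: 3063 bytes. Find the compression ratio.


Ratio = original / compressed = 6328 / 3063 = 2.0659

2.0659


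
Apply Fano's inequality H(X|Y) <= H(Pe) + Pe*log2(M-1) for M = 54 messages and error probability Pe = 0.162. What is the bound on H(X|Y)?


H(Pe) = -Pe*log2(Pe) - (1-Pe)*log2(1-Pe) = -0.162*log2(0.162) - 0.838*log2(0.838) = 0.425401 + 0.213671 = 0.6391. Pe*log2(M-1) = 0.162*log2(53) = 0.927923. Bound = H(Pe) + Pe*log2(M-1) = 0.425401 + 0.213671 + 0.927923 = 1.567

1.567 bits


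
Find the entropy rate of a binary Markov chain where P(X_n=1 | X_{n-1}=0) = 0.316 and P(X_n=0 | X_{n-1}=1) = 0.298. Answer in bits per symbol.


Stationary distribution: pi_0 = p10/(p01+p10) = 0.4853, pi_1 = 0.5147. Entropy rate H' = pi_0*H(p01) + pi_1*H(p10) = 0.4853*0.9 + 0.5147*0.8788 = 0.8891

0.8891 bits/symbol


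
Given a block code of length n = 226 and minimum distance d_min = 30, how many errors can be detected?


Detection capability = d_min - 1 = 30 - 1 = 29

29 errors


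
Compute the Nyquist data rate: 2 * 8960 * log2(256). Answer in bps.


Rate = 2 * B * log2(M) = 2 * 8960 * 8.0 = 143360.0

143360.0 bps


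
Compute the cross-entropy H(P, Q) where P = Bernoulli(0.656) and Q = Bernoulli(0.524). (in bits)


H(P,Q) = -p*log2(q) - (1-p)*log2(1-q). -0.656*log2(0.524) = 0.611629; -0.344*log2(0.476) = 0.368412. H(P,Q) = 0.611629 + 0.368412 = 0.98

0.98 bits


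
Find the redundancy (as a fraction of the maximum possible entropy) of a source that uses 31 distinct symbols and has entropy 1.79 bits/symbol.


H_max = log2(K) = log2(31) = 4.9542 bits/symbol. Redundancy = 1 - H/H_max = 1 - 1.79/4.9542 = 1 - 0.3613 = 0.6387

0.6387


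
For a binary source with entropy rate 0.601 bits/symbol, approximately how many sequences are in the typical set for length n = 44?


log2|A_typical| = nH = 44 * 0.601 = 26.444, so |A_typical| ~ 2^26.444 = 9.129e+07

9.129e+07


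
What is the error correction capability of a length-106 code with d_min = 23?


Correction capability = floor((d-1)/2) = floor((23-1)/2) = 11

11 errors


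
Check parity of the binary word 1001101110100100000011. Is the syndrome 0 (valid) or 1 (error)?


Syndrome = XOR of all bits = 1 XOR 0 XOR 0 XOR 1 XOR 1 XOR 0 XOR 1 XOR 1 XOR 1 XOR 0 XOR 1 XOR 0 XOR 0 XOR 1 XOR 0 XOR 0 XOR 0 XOR 0 XOR 0 XOR 0 XOR 1 XOR 1 = 0

0


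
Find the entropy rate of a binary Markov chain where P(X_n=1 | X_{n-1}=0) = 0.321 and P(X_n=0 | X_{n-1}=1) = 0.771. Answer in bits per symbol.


Stationary distribution: pi_0 = p10/(p01+p10) = 0.706, pi_1 = 0.294. Entropy rate H' = pi_0*H(p01) + pi_1*H(p10) = 0.706*0.9055 + 0.294*0.7763 = 0.8675

0.8675 bits/symbol


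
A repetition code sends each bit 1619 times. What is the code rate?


Rate = k/n = 1/1619

1/1619


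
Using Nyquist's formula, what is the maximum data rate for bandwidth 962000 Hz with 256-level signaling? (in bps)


Rate = 2 * B * log2(M) = 2 * 962000 * 8.0 = 15392000.0

15392000.0 bps


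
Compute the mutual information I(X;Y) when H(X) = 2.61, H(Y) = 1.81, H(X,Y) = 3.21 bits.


I(X;Y) = H(X) + H(Y) - H(X,Y) = 2.61 + 1.81 - 3.21 = 1.21

1.21 bits


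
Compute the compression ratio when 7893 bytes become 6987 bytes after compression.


Ratio = original / compressed = 7893 / 6987 = 1.1297

1.1297


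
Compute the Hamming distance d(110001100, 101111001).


Count differing positions: . ^ ^ ^ ^ . ^ . ^ = 6 differences

6


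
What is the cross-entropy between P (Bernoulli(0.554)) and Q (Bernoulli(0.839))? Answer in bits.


H(P,Q) = -p*log2(q) - (1-p)*log2(1-q). -0.554*log2(0.839) = 0.140305; -0.446*log2(0.161) = 1.175151. H(P,Q) = 0.140305 + 1.175151 = 1.3155

1.3155 bits


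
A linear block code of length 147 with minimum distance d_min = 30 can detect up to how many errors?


Detection capability = d_min - 1 = 30 - 1 = 29

29 errors


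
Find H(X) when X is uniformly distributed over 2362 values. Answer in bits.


H = log2(n) = log2(2362) = 11.2058

11.2058 bits


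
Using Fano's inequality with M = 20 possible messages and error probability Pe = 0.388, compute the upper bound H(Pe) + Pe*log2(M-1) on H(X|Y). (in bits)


H(Pe) = -Pe*log2(Pe) - (1-Pe)*log2(1-Pe) = -0.388*log2(0.388) - 0.612*log2(0.612) = 0.529958 + 0.433539 = 0.9635. Pe*log2(M-1) = 0.388*log2(19) = 1.648196. Bound = H(Pe) + Pe*log2(M-1) = 0.529958 + 0.433539 + 1.648196 = 2.6117

2.6117 bits


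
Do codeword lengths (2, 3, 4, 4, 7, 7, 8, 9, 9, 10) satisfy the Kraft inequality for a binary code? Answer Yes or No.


Kraft sum = sum(2^(-l_i)) = 0.5244, need <= 1. Result: satisfied (a binary prefix-free code with these lengths exists)

Yes


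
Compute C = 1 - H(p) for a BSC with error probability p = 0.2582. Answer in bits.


H(p) = -p*log2(p) - (1-p)*log2(1-p) = -0.2582*log2(0.2582) - 0.7418*log2(0.7418) = 0.504378 + 0.319640 = 0.824. C = 1 - H(p) = 1 - 0.824 = 0.176

0.176 bits


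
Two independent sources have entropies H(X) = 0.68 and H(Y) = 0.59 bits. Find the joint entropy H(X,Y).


For independent variables, H(X,Y) = H(X) + H(Y) = 0.68 + 0.59 = 1.27

1.27 bits


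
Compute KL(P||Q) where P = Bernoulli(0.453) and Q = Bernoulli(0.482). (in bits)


KL = p*log2(p/q) + (1-p)*log2((1-p)/(1-q)) = 0.453*log2(0.453/0.482) + 0.547*log2(0.547/0.518) = 0.0024

0.0024 bits


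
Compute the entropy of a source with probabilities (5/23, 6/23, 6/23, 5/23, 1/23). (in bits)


H = -sum(p_i * log2(p_i)). Terms: -(5/23)*log2(5/23) = 0.478616; -(6/23)*log2(6/23) = 0.505722; -(6/23)*log2(6/23) = 0.505722; -(5/23)*log2(5/23) = 0.478616; -(1/23)*log2(1/23) = 0.196677. H = 0.478616 + 0.505722 + 0.505722 + 0.478616 + 0.196677 = 2.1654

2.1654 bits


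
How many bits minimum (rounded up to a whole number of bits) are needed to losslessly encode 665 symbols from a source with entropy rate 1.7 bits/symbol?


Minimum bits >= n * H = 665 * 1.7 = 1130.5, rounded up to a whole number of bits = 1131

1131 bits


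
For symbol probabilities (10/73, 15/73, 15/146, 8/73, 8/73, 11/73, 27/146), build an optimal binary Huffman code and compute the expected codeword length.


Huffman construction (repeatedly merge the two least-probable nodes; each merge adds 1 bit to every symbol beneath it): 15/146 + 8/73 = 31/146; 8/73 + 10/73 = 18/73; 11/73 + 27/146 = 49/146; 15/73 + 31/146 = 61/146; 18/73 + 49/146 = 85/146; 61/146 + 85/146 = 1. Resulting codeword lengths (in the order the probabilities were given): (3, 2, 3, 3, 3, 3, 3). L_avg = sum(p_i * l_i) = 10/73*3 + 15/73*2 + 15/146*3 + 8/73*3 + 8/73*3 + 11/73*3 + 27/146*3 = 204/73 = 2.7945

2.7945 bits


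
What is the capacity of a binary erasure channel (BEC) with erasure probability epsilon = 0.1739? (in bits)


C = 1 - epsilon = 1 - 0.1739 = 0.8261

0.8261 bits


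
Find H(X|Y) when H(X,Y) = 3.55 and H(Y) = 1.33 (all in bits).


H(X|Y) = H(X,Y) - H(Y) = 3.55 - 1.33 = 2.22

2.22 bits


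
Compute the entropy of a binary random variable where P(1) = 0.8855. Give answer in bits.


H = -p*log2(p) - (1-p)*log2(1-p). -0.8855*log2(0.8855) = 0.155348; -0.1145*log2(0.1145) = 0.357993. H = 0.155348 + 0.357993 = 0.5133

0.5133 bits


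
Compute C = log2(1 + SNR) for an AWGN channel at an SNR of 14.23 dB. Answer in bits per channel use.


SNR_linear = 10^(14.23/10) = 26.485; C = log2(1 + SNR_linear) = log2(1 + 26.485) = 4.7806

4.7806 bits/channel use


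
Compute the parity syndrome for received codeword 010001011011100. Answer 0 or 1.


Syndrome = XOR of all bits = 0 XOR 1 XOR 0 XOR 0 XOR 0 XOR 1 XOR 0 XOR 1 XOR 1 XOR 0 XOR 1 XOR 1 XOR 1 XOR 0 XOR 0 = 1

1


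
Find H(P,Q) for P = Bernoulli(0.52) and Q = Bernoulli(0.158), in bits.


H(P,Q) = -p*log2(q) - (1-p)*log2(1-q). -0.52*log2(0.158) = 1.384242; -0.48*log2(0.842) = 0.119092. H(P,Q) = 1.384242 + 0.119092 = 1.5033

1.5033 bits


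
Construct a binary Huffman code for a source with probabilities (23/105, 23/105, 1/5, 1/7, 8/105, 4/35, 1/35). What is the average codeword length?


Huffman construction (repeatedly merge the two least-probable nodes; each merge adds 1 bit to every symbol beneath it): 1/35 + 8/105 = 11/105; 11/105 + 4/35 = 23/105; 1/7 + 1/5 = 12/35; 23/105 + 23/105 = 46/105; 23/105 + 12/35 = 59/105; 46/105 + 59/105 = 1. Resulting codeword lengths (in the order the probabilities were given): (2, 2, 3, 3, 4, 3, 4). L_avg = sum(p_i * l_i) = 23/105*2 + 23/105*2 + 1/5*3 + 1/7*3 + 8/105*4 + 4/35*3 + 1/35*4 = 8/3 = 2.6667

2.6667 bits


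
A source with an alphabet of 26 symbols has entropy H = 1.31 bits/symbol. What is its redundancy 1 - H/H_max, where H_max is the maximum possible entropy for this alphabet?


H_max = log2(K) = log2(26) = 4.7004 bits/symbol. Redundancy = 1 - H/H_max = 1 - 1.31/4.7004 = 1 - 0.2787 = 0.7213

0.7213


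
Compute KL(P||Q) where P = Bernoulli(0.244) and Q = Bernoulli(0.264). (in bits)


KL = p*log2(p/q) + (1-p)*log2((1-p)/(1-q)) = 0.244*log2(0.244/0.264) + 0.756*log2(0.756/0.736) = 0.0015

0.0015 bits


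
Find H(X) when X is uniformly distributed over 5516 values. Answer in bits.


H = log2(n) = log2(5516) = 12.4294

12.4294 bits


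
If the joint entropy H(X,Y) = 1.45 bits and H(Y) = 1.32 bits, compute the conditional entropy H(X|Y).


H(X|Y) = H(X,Y) - H(Y) = 1.45 - 1.32 = 0.13

0.13 bits


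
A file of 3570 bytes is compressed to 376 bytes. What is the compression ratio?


Ratio = original / compressed = 3570 / 376 = 9.4947

9.4947


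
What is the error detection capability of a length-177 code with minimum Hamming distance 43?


Detection capability = d_min - 1 = 43 - 1 = 42

42 errors


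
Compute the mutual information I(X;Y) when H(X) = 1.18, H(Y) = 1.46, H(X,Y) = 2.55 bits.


I(X;Y) = H(X) + H(Y) - H(X,Y) = 1.18 + 1.46 - 2.55 = 0.09

0.09 bits


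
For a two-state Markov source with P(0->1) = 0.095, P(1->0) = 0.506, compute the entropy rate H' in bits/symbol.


Stationary distribution: pi_0 = p10/(p01+p10) = 0.8419, pi_1 = 0.1581. Entropy rate H' = pi_0*H(p01) + pi_1*H(p10) = 0.8419*0.4529 + 0.1581*0.9999 = 0.5394

0.5394 bits/symbol


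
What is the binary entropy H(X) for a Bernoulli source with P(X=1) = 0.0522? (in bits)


H = -p*log2(p) - (1-p)*log2(1-p). -0.0522*log2(0.0522) = 0.222362; -0.9478*log2(0.9478) = 0.073308. H = 0.222362 + 0.073308 = 0.2957

0.2957 bits


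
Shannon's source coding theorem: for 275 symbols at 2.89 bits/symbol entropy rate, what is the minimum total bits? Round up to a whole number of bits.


Minimum bits >= n * H = 275 * 2.89 = 794.75, rounded up to a whole number of bits = 795

795 bits


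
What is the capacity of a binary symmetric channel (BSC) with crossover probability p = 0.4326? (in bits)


H(p) = -p*log2(p) - (1-p)*log2(1-p) = -0.4326*log2(0.4326) - 0.5674*log2(0.5674) = 0.522968 + 0.463885 = 0.9869. C = 1 - H(p) = 1 - 0.9869 = 0.0131

0.0131 bits


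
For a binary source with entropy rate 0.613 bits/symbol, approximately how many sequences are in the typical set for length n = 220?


log2|A_typical| = nH = 220 * 0.613 = 134.86, so |A_typical| ~ 2^134.86 = 3.953e+40

3.953e+40


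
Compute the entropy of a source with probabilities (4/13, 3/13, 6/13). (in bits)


H = -sum(p_i * log2(p_i)). Terms: -(4/13)*log2(4/13) = 0.523212; -(3/13)*log2(3/13) = 0.488187; -(6/13)*log2(6/13) = 0.514836. H = 0.523212 + 0.488187 + 0.514836 = 1.5262

1.5262 bits


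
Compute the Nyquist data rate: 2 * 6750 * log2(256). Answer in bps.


Rate = 2 * B * log2(M) = 2 * 6750 * 8.0 = 108000.0

108000.0 bps


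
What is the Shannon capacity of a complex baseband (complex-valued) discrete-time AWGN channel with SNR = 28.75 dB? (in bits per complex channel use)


SNR_linear = 10^(28.75/10) = 749.8942; C = log2(1 + SNR_linear) = log2(1 + 749.8942) = 9.5525

9.5525 bits/channel use


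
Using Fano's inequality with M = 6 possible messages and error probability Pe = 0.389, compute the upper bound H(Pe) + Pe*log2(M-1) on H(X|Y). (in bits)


H(Pe) = -Pe*log2(Pe) - (1-Pe)*log2(1-Pe) = -0.389*log2(0.389) - 0.611*log2(0.611) = 0.529879 + 0.434272 = 0.9642. Pe*log2(M-1) = 0.389*log2(5) = 0.903230. Bound = H(Pe) + Pe*log2(M-1) = 0.529879 + 0.434272 + 0.903230 = 1.8674

1.8674 bits


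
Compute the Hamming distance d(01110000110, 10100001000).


Count differing positions: ^ ^ . ^ . . . ^ ^ ^ . = 6 differences

6


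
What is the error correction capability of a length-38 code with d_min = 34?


Correction capability = floor((d-1)/2) = floor((34-1)/2) = 16

16 errors


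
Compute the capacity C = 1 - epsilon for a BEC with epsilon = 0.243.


C = 1 - epsilon = 1 - 0.243 = 0.757

0.757 bits


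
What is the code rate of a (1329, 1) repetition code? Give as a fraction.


Rate = k/n = 1/1329

1/1329


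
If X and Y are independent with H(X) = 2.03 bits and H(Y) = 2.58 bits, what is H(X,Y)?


For independent variables, H(X,Y) = H(X) + H(Y) = 2.03 + 2.58 = 4.61

4.61 bits


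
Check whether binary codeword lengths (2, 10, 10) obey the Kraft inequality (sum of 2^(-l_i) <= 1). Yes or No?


Kraft sum = sum(2^(-l_i)) = 0.252, need <= 1. Result: satisfied (a binary prefix-free code with these lengths exists)

Yes


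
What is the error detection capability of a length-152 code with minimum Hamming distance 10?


Detection capability = d_min - 1 = 10 - 1 = 9

9 errors


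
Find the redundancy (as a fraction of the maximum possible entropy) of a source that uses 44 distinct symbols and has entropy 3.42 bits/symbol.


H_max = log2(K) = log2(44) = 5.4594 bits/symbol. Redundancy = 1 - H/H_max = 1 - 3.42/5.4594 = 1 - 0.6264 = 0.3736

0.3736


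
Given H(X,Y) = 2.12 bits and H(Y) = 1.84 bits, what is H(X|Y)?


H(X|Y) = H(X,Y) - H(Y) = 2.12 - 1.84 = 0.28

0.28 bits


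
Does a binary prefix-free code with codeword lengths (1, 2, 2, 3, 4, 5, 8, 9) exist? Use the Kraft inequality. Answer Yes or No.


Kraft sum = sum(2^(-l_i)) = 1.2246, need <= 1. Result: violated (a binary prefix-free code with these lengths cannot exist)

No


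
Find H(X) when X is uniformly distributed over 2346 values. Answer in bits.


H = log2(n) = log2(2346) = 11.196

11.196 bits


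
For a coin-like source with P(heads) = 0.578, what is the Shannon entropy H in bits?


H = -p*log2(p) - (1-p)*log2(1-p). -0.578*log2(0.578) = 0.457116; -0.422*log2(0.422) = 0.525257. H = 0.457116 + 0.525257 = 0.9824

0.9824 bits


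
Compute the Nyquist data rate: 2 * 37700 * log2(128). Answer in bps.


Rate = 2 * B * log2(M) = 2 * 37700 * 7.0 = 527800.0

527800.0 bps


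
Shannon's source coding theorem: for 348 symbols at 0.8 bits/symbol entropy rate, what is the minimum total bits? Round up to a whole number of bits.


Minimum bits >= n * H = 348 * 0.8 = 278.4, rounded up to a whole number of bits = 279

279 bits


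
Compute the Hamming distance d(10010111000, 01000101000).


Count differing positions: ^ ^ . ^ . . ^ . . . . = 4 differences

4


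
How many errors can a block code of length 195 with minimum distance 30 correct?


Correction capability = floor((d-1)/2) = floor((30-1)/2) = 14

14 errors


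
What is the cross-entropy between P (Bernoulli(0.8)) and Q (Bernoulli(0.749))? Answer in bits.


H(P,Q) = -p*log2(q) - (1-p)*log2(1-q). -0.8*log2(0.749) = 0.333570; -0.2*log2(0.251) = 0.398848. H(P,Q) = 0.333570 + 0.398848 = 0.7324

0.7324 bits


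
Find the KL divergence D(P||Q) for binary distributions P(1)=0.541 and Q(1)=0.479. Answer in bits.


KL = p*log2(p/q) + (1-p)*log2((1-p)/(1-q)) = 0.541*log2(0.541/0.479) + 0.459*log2(0.459/0.521) = 0.0111

0.0111 bits


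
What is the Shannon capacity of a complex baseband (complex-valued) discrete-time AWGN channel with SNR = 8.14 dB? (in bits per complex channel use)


SNR_linear = 10^(8.14/10) = 6.5163; C = log2(1 + SNR_linear) = log2(1 + 6.5163) = 2.91

2.91 bits/channel use


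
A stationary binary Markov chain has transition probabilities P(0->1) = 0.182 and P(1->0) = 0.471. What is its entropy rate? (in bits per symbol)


Stationary distribution: pi_0 = p10/(p01+p10) = 0.7213, pi_1 = 0.2787. Entropy rate H' = pi_0*H(p01) + pi_1*H(p10) = 0.7213*0.6844 + 0.2787*0.9976 = 0.7717

0.7717 bits/symbol


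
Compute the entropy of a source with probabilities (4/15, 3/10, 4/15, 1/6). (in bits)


H = -sum(p_i * log2(p_i)). Terms: -(4/15)*log2(4/15) = 0.508504; -(3/10)*log2(3/10) = 0.521090; -(4/15)*log2(4/15) = 0.508504; -(1/6)*log2(1/6) = 0.430827. H = 0.508504 + 0.521090 + 0.508504 + 0.430827 = 1.9689

1.9689 bits
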